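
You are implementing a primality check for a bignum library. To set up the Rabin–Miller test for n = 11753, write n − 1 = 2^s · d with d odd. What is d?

1469

Halving: 11752 → 5876 → 2938 → 1469; 1469 is odd.
So 11752 = 2^3 · 1469.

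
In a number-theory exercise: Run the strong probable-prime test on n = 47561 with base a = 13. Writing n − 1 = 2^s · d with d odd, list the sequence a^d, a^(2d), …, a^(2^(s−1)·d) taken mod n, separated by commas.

16675, 14019, 10309

n − 1 = 47560 = 2^3 · 5945, so s = 3 and d = 5945.
x_0 = 13^5945 mod 47561 = 16675.
x_1 = 16675^2 mod 47561 = 14019.
x_2 = 14019^2 mod 47561 = 10309.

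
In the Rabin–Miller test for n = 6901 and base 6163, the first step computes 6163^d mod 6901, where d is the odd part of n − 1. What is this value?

n − 1 = 6900 = 2^2 · 1725, so s = 2 and d = 1725.
6163^1725 mod 6901 = 2545.

2545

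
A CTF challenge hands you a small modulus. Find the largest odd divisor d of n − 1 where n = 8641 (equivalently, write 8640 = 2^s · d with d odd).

Halving: 8640 → 4320 → 2160 → 1080 → 540 → 270 → 135; 135 is odd.
So 8640 = 2^6 · 135.

135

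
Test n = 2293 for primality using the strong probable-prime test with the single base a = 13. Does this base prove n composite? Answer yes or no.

n − 1 = 2292 = 2^2 · 573, so s = 2 and d = 573.
x_0 = 13^573 mod 2293 = 600.
x_0 is neither 1 nor 2292, so continue squaring.
x_1 = 600^2 mod 2293 = 2292.
x_1 ≡ −1, so 13 is not a witness.

no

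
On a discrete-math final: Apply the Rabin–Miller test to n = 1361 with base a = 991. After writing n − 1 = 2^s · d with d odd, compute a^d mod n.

n − 1 = 1360 = 2^4 · 85, so s = 4 and d = 85.
991^85 mod 1361 = 377.

377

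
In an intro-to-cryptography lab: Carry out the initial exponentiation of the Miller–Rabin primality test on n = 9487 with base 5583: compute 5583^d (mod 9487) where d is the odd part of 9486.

n − 1 = 9486 = 2^1 · 4743, so s = 1 and d = 4743.
Repeated squaring mod 9487: 5583^1 ≡ 5583, 5583^2 ≡ 5094, 5583^4 ≡ 1891, 5583^8 ≡ 8769, 5583^16 ≡ 3226, 5583^32 ≡ 9324, 5583^64 ≡ 7595, 5583^128 ≡ 3065, 5583^256 ≡ 2095, 5583^512 ≡ 6031, 5583^1024 ≡ 9290, 5583^2048 ≡ 861, 5583^4096 ≡ 1335.
4743 = 4096 + 512 + 128 + 4 + 2 + 1, so 5583^4743 ≡ 1335·6031·3065·1891·5094·5583 ≡ 2804 (mod 9487).

2804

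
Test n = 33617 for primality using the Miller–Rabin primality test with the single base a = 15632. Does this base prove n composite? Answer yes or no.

n − 1 = 33616 = 2^4 · 2101, so s = 4 and d = 2101.
x_0 = 15632^2101 mod 33617 = 1.
x_0 = 1, so 15632 is not a witness.

no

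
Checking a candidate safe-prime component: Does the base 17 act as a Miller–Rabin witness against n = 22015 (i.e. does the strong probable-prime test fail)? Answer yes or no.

yes

n − 1 = 22014 = 2^1 · 11007, so s = 1 and d = 11007.
x_0 = 17^11007 mod 22015 = 12648.
x_0 ∉ {1, 22014} and s = 1, so 17 is a Miller–Rabin witness and 22015 is composite.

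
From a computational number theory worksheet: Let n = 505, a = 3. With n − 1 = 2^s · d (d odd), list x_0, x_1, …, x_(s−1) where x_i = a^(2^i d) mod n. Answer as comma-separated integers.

467, 434, 496

n − 1 = 504 = 2^3 · 63, so s = 3 and d = 63.
x_0 = 3^63 mod 505 = 467.
x_1 = 467^2 mod 505 = 434.
x_2 = 434^2 mod 505 = 496.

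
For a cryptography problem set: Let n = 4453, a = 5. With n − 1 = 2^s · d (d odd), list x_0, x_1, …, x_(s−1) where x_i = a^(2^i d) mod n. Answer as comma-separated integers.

n − 1 = 4452 = 2^2 · 1113, so s = 2 and d = 1113.
x_0 = 5^1113 mod 4453 = 1467.
x_1 = 1467^2 mod 4453 = 1290.

1467, 1290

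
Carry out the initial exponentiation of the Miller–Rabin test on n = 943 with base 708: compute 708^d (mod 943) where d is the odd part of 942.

n − 1 = 942 = 2^1 · 471, so s = 1 and d = 471.
Repeated squaring mod 943: 708^1 ≡ 708, 708^2 ≡ 531, 708^4 ≡ 4, 708^8 ≡ 16, 708^16 ≡ 256, 708^32 ≡ 469, 708^64 ≡ 242, 708^128 ≡ 98, 708^256 ≡ 174.
471 = 256 + 128 + 64 + 16 + 4 + 2 + 1, so 708^471 ≡ 174·98·242·256·4·531·708 ≡ 311 (mod 943).

311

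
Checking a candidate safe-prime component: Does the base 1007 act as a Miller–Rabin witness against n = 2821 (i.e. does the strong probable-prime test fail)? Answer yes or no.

n − 1 = 2820 = 2^2 · 705, so s = 2 and d = 705.
x_0 = 1007^705 mod 2821 = 1084.
x_0 is neither 1 nor 2820, so continue squaring.
x_1 = 1084^2 mod 2821 = 1520.
Reached i = s−1 = 1 without hitting −1: 1007 is a Miller–Rabin witness and 2821 is composite.

yes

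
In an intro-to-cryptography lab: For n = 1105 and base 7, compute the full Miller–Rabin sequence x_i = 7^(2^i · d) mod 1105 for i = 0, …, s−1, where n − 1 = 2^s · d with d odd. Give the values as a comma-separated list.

n − 1 = 1104 = 2^4 · 69, so s = 4 and d = 69.
x_0 = 7^69 mod 1105 = 827.
x_1 = 827^2 mod 1105 = 1039.
x_2 = 1039^2 mod 1105 = 1041.
x_3 = 1041^2 mod 1105 = 781.

827, 1039, 1041, 781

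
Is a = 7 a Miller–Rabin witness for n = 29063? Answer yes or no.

n − 1 = 29062 = 2^1 · 14531, so s = 1 and d = 14531.
x_0 = 7^14531 mod 29063 = 1.
x_0 = 1, so 7 is not a witness.

no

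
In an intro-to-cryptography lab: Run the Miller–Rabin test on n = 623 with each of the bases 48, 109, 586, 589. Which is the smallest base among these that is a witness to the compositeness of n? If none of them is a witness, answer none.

48

n − 1 = 622 = 2^1 · 311, so s = 1 and d = 311.
Base 48: x_0 = 48^311 mod 623 = 391. x_0 ∉ {1, 622} and s = 1, so 48 is a Miller–Rabin witness and 623 is composite.
Base 109: x_0 = 109^311 mod 623 = 79. x_0 ∉ {1, 622} and s = 1, so 109 is a Miller–Rabin witness and 623 is composite.
Base 586: x_0 = 586^311 mod 623 = 101. x_0 ∉ {1, 622} and s = 1, so 586 is a Miller–Rabin witness and 623 is composite.
Base 589: x_0 = 589^311 mod 623 = 568. x_0 ∉ {1, 622} and s = 1, so 589 is a Miller–Rabin witness and 623 is composite.
The smallest witness among the given bases is 48.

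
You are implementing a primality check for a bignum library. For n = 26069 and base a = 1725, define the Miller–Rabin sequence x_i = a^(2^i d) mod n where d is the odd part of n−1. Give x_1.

12460

n − 1 = 26068 = 2^2 · 6517, so s = 2 and d = 6517.
x_0 = 1725^6517 mod 26069 = 24585.
x_1 = 24585^2 mod 26069 = 12460.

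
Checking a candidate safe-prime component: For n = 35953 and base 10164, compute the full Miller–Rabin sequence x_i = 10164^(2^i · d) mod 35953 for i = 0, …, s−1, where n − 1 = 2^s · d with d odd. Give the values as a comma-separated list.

5755, 7312, 3233, 25919

n − 1 = 35952 = 2^4 · 2247, so s = 4 and d = 2247.
x_0 = 10164^2247 mod 35953 = 5755.
x_1 = 5755^2 mod 35953 = 7312.
x_2 = 7312^2 mod 35953 = 3233.
x_3 = 3233^2 mod 35953 = 25919.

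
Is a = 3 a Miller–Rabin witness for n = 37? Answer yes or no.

n − 1 = 36 = 2^2 · 9, so s = 2 and d = 9.
x_0 = 3^9 mod 37 = 36.
x_0 = 36 ≡ −1, so 3 is not a witness.

no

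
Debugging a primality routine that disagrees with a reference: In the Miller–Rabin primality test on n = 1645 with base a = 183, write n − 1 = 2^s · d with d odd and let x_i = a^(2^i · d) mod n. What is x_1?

n − 1 = 1644 = 2^2 · 411, so s = 2 and d = 411.
x_0 = 183^411 mod 1645 = 1037.
x_1 = 1037^2 mod 1645 = 1184.

1184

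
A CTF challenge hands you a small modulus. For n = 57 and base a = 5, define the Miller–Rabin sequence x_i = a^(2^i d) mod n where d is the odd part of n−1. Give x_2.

n − 1 = 56 = 2^3 · 7, so s = 3 and d = 7.
Repeated squaring mod 57: 5^1 ≡ 5, 5^2 ≡ 25, 5^4 ≡ 55.
7 = 4 + 2 + 1, so 5^7 ≡ 55·25·5 ≡ 35 (mod 57).
x_0 = 35.
x_1 = 35^2 mod 57 = 28.
x_2 = 28^2 mod 57 = 43.

43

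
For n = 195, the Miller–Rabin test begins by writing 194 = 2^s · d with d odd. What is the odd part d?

97

Halving: 194 → 97; 97 is odd.
So 194 = 2^1 · 97.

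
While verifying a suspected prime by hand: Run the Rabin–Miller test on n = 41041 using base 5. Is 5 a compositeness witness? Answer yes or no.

n − 1 = 41040 = 2^4 · 2565, so s = 4 and d = 2565.
x_0 = 5^2565 mod 41041 = 38303.
x_0 is neither 1 nor 41040, so continue squaring.
x_1 = 38303^2 mod 41041 = 27182.
x_2 = 27182^2 mod 41041 = 1.
x_2 = 1 but x_1 ≠ ±1, a nontrivial square root of 1 — 5 is a witness and 41041 is composite.

yes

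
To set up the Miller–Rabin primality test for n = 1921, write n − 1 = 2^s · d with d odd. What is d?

15

Halving: 1920 → 960 → 480 → 240 → 120 → 60 → 30 → 15; 15 is odd.
So 1920 = 2^7 · 15.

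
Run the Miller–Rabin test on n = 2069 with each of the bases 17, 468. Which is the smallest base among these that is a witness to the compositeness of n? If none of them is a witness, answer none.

n − 1 = 2068 = 2^2 · 517, so s = 2 and d = 517.
Base 17: x_0 = 17^517 mod 2069 = 164. x_0 is neither 1 nor 2068, so continue squaring. x_1 = 164^2 mod 2069 = 2068. x_1 ≡ −1, so 17 is not a witness.
Base 468: x_0 = 468^517 mod 2069 = 164. x_0 is neither 1 nor 2068, so continue squaring. x_1 = 164^2 mod 2069 = 2068. x_1 ≡ −1, so 468 is not a witness.
No listed base is a witness for 2069.

none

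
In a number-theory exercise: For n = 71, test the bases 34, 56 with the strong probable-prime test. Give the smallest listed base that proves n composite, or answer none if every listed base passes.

none

n − 1 = 70 = 2^1 · 35, so s = 1 and d = 35.
Base 34: x_0 = 34^35 mod 71 = 70. x_0 = 70 ≡ −1, so 34 is not a witness.
Base 56: x_0 = 56^35 mod 71 = 70. x_0 = 70 ≡ −1, so 56 is not a witness.
No listed base is a witness for 71.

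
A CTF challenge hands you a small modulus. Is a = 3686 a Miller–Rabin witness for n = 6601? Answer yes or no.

no

n − 1 = 6600 = 2^3 · 825, so s = 3 and d = 825.
x_0 = 3686^825 mod 6601 = 1.
x_0 = 1, so 3686 is not a witness.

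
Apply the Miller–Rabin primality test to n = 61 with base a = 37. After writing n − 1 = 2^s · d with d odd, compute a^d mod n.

n − 1 = 60 = 2^2 · 15, so s = 2 and d = 15.
37^15 mod 61 = 50.

50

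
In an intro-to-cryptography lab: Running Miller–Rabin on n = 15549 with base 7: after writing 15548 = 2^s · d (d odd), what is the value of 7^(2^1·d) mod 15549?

n − 1 = 15548 = 2^2 · 3887, so s = 2 and d = 3887.
Repeated squaring mod 15549: 7^1 ≡ 7, 7^2 ≡ 49, 7^4 ≡ 2401, 7^8 ≡ 11671, 7^16 ≡ 3001, 7^32 ≡ 3130, 7^64 ≡ 1030, 7^128 ≡ 3568, 7^256 ≡ 11542, 7^512 ≡ 9481, 7^1024 ≡ 592, 7^2048 ≡ 8386.
3887 = 2048 + 1024 + 512 + 256 + 32 + 8 + 4 + 2 + 1, so 7^3887 ≡ 8386·592·9481·11542·3130·11671·2401·49·7 ≡ 13015 (mod 15549).
x_0 = 13015.
x_1 = 13015^2 mod 15549 = 14968.

14968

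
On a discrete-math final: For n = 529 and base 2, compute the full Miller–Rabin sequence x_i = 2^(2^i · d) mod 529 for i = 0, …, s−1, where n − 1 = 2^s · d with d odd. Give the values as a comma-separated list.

323, 116, 231, 461

n − 1 = 528 = 2^4 · 33, so s = 4 and d = 33.
x_0 = 2^33 mod 529 = 323.
x_1 = 323^2 mod 529 = 116.
x_2 = 116^2 mod 529 = 231.
x_3 = 231^2 mod 529 = 461.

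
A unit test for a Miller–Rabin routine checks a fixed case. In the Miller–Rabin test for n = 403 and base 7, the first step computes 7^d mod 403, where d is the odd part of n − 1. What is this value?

n − 1 = 402 = 2^1 · 201, so s = 1 and d = 201.
7^201 mod 403 = 190.

190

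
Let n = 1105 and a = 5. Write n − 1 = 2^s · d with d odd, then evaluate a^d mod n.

n − 1 = 1104 = 2^4 · 69, so s = 4 and d = 69.
Repeated squaring mod 1105: 5^1 ≡ 5, 5^2 ≡ 25, 5^4 ≡ 625, 5^8 ≡ 560, 5^16 ≡ 885, 5^32 ≡ 885, 5^64 ≡ 885.
69 = 64 + 4 + 1, so 5^69 ≡ 885·625·5 ≡ 915 (mod 1105).

915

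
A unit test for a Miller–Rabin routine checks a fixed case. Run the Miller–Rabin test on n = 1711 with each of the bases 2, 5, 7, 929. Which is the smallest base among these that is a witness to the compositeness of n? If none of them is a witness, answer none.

2

n − 1 = 1710 = 2^1 · 855, so s = 1 and d = 855.
Base 2: x_0 = 2^855 mod 1711 = 549. x_0 ∉ {1, 1710} and s = 1, so 2 is a Miller–Rabin witness and 1711 is composite.
Base 5: x_0 = 5^855 mod 1711 = 730. x_0 ∉ {1, 1710} and s = 1, so 5 is a Miller–Rabin witness and 1711 is composite.
Base 7: x_0 = 7^855 mod 1711 = 500. x_0 ∉ {1, 1710} and s = 1, so 7 is a Miller–Rabin witness and 1711 is composite.
Base 929: x_0 = 929^855 mod 1711 = 1654. x_0 ∉ {1, 1710} and s = 1, so 929 is a Miller–Rabin witness and 1711 is composite.
The smallest witness among the given bases is 2.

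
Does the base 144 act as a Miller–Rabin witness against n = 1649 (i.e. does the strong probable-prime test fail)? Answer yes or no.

n − 1 = 1648 = 2^4 · 103, so s = 4 and d = 103.
x_0 = 144^103 mod 1649 = 355.
x_0 is neither 1 nor 1648, so continue squaring.
x_1 = 355^2 mod 1649 = 701.
x_2 = 701^2 mod 1649 = 1648.
x_2 ≡ −1, so 144 is not a witness.

no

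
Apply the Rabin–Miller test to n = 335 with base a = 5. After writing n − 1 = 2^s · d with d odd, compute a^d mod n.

310

n − 1 = 334 = 2^1 · 167, so s = 1 and d = 167.
Repeated squaring mod 335: 5^1 ≡ 5, 5^2 ≡ 25, 5^4 ≡ 290, 5^8 ≡ 15, 5^16 ≡ 225, 5^32 ≡ 40, 5^64 ≡ 260, 5^128 ≡ 265.
167 = 128 + 32 + 4 + 2 + 1, so 5^167 ≡ 265·40·290·25·5 ≡ 310 (mod 335).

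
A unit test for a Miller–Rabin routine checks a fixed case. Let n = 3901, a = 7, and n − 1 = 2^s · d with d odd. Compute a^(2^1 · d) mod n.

3191

n − 1 = 3900 = 2^2 · 975, so s = 2 and d = 975.
By repeated squaring, 7^975 ≡ 1522 (mod 3901).
x_0 = 1522.
x_1 = 1522^2 mod 3901 = 3191.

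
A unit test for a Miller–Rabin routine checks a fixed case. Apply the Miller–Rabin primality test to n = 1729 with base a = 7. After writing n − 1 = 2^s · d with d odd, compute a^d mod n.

343

n − 1 = 1728 = 2^6 · 27, so s = 6 and d = 27.
7^27 mod 1729 = 343.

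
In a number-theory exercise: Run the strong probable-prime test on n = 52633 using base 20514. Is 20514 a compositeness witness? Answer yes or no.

n − 1 = 52632 = 2^3 · 6579, so s = 3 and d = 6579.
x_0 = 20514^6579 mod 52633 = 1.
x_0 = 1, so 20514 is not a witness.

no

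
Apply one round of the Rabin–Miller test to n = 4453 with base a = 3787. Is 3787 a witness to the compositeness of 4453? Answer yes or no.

n − 1 = 4452 = 2^2 · 1113, so s = 2 and d = 1113.
x_0 = 3787^1113 mod 4453 = 3724.
x_0 is neither 1 nor 4452, so continue squaring.
x_1 = 3724^2 mod 4453 = 1534.
Reached i = s−1 = 1 without hitting −1: 3787 is a Miller–Rabin witness and 4453 is composite.

yes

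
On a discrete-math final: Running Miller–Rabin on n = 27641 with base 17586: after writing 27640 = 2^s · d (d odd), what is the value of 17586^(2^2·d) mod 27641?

n − 1 = 27640 = 2^3 · 3455, so s = 3 and d = 3455.
x_0 = 17586^3455 mod 27641 = 24155.
x_1 = 24155^2 mod 27641 = 17797.
x_2 = 17797^2 mod 27641 = 22631.

22631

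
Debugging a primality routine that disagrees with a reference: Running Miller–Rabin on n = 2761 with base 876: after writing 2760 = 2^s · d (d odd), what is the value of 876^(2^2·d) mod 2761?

n − 1 = 2760 = 2^3 · 345, so s = 3 and d = 345.
x_0 = 876^345 mod 2761 = 615.
x_1 = 615^2 mod 2761 = 2729.
x_2 = 2729^2 mod 2761 = 1024.

1024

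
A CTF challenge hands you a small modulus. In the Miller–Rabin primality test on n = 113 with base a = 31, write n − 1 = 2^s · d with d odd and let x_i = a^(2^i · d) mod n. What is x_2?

n − 1 = 112 = 2^4 · 7, so s = 4 and d = 7.
Repeated squaring mod 113: 31^1 ≡ 31, 31^2 ≡ 57, 31^4 ≡ 85.
7 = 4 + 2 + 1, so 31^7 ≡ 85·57·31 ≡ 18 (mod 113).
x_0 = 18.
x_1 = 18^2 mod 113 = 98.
x_2 = 98^2 mod 113 = 112.

112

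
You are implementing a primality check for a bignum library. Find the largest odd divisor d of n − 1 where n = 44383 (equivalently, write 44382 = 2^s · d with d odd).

22191

Halving: 44382 → 22191; 22191 is odd.
So 44382 = 2^1 · 22191.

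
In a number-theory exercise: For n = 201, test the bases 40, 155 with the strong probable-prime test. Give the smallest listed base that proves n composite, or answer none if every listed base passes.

n − 1 = 200 = 2^3 · 25, so s = 3 and d = 25.
Base 40: x_0 = 40^25 mod 201 = 82. x_0 is neither 1 nor 200, so continue squaring. x_1 = 82^2 mod 201 = 91. x_2 = 91^2 mod 201 = 40. Reached i = s−1 = 2 without hitting −1: 40 is a Miller–Rabin witness and 201 is composite.
Base 155: x_0 = 155^25 mod 201 = 167. x_0 is neither 1 nor 200, so continue squaring. x_1 = 167^2 mod 201 = 151. x_2 = 151^2 mod 201 = 88. Reached i = s−1 = 2 without hitting −1: 155 is a Miller–Rabin witness and 201 is composite.
The smallest witness among the given bases is 40.

40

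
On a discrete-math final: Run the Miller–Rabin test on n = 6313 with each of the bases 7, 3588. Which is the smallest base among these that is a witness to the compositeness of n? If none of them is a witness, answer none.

n − 1 = 6312 = 2^3 · 789, so s = 3 and d = 789.
Base 7: x_0 = 7^789 mod 6313 = 770. x_0 is neither 1 nor 6312, so continue squaring. x_1 = 770^2 mod 6313 = 5791. x_2 = 5791^2 mod 6313 = 1025. Reached i = s−1 = 2 without hitting −1: 7 is a Miller–Rabin witness and 6313 is composite.
Base 3588: x_0 = 3588^789 mod 6313 = 3685. x_0 is neither 1 nor 6312, so continue squaring. x_1 = 3685^2 mod 6313 = 6275. x_2 = 6275^2 mod 6313 = 1444. Reached i = s−1 = 2 without hitting −1: 3588 is a Miller–Rabin witness and 6313 is composite.
The smallest witness among the given bases is 7.

7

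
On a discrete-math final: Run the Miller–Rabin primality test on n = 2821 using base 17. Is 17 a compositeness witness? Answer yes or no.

n − 1 = 2820 = 2^2 · 705, so s = 2 and d = 705.
x_0 = 17^705 mod 2821 = 2820.
x_0 = 2820 ≡ −1, so 17 is not a witness.

no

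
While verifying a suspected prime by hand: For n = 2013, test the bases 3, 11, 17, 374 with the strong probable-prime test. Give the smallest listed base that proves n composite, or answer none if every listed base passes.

n − 1 = 2012 = 2^2 · 503, so s = 2 and d = 503.
Base 3: x_0 = 3^503 mod 2013 = 27. x_0 is neither 1 nor 2012, so continue squaring. x_1 = 27^2 mod 2013 = 729. Reached i = s−1 = 1 without hitting −1: 3 is a Miller–Rabin witness and 2013 is composite.
Base 11: x_0 = 11^503 mod 2013 = 1331. x_0 is neither 1 nor 2012, so continue squaring. x_1 = 1331^2 mod 2013 = 121. Reached i = s−1 = 1 without hitting −1: 11 is a Miller–Rabin witness and 2013 is composite.
Base 17: x_0 = 17^503 mod 2013 = 1283. x_0 is neither 1 nor 2012, so continue squaring. x_1 = 1283^2 mod 2013 = 1468. Reached i = s−1 = 1 without hitting −1: 17 is a Miller–Rabin witness and 2013 is composite.
Base 374: x_0 = 374^503 mod 2013 = 1793. x_0 is neither 1 nor 2012, so continue squaring. x_1 = 1793^2 mod 2013 = 88. Reached i = s−1 = 1 without hitting −1: 374 is a Miller–Rabin witness and 2013 is composite.
The smallest witness among the given bases is 3.

3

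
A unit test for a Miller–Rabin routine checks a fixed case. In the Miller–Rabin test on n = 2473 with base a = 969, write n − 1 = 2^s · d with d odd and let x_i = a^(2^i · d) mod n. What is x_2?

2472

n − 1 = 2472 = 2^3 · 309, so s = 3 and d = 309.
x_0 = 969^309 mod 2473 = 1899.
x_1 = 1899^2 mod 2473 = 567.
x_2 = 567^2 mod 2473 = 2472.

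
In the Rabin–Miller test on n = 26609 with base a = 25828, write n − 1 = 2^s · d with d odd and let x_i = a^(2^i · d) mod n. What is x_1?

n − 1 = 26608 = 2^4 · 1663, so s = 4 and d = 1663.
x_0 = 25828^1663 mod 26609 = 2288.
x_1 = 2288^2 mod 26609 = 19580.

19580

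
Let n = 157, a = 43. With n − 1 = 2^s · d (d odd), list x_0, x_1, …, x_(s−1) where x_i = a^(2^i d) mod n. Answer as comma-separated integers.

129, 156

n − 1 = 156 = 2^2 · 39, so s = 2 and d = 39.
x_0 = 43^39 mod 157 = 129.
x_1 = 129^2 mod 157 = 156.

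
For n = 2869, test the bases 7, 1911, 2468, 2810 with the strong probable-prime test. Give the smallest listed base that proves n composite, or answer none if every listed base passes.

n − 1 = 2868 = 2^2 · 717, so s = 2 and d = 717.
Base 7: x_0 = 7^717 mod 2869 = 1179. x_0 is neither 1 nor 2868, so continue squaring. x_1 = 1179^2 mod 2869 = 1445. Reached i = s−1 = 1 without hitting −1: 7 is a Miller–Rabin witness and 2869 is composite.
Base 1911: x_0 = 1911^717 mod 2869 = 20. x_0 is neither 1 nor 2868, so continue squaring. x_1 = 20^2 mod 2869 = 400. Reached i = s−1 = 1 without hitting −1: 1911 is a Miller–Rabin witness and 2869 is composite.
Base 2468: x_0 = 2468^717 mod 2869 = 1641. x_0 is neither 1 nor 2868, so continue squaring. x_1 = 1641^2 mod 2869 = 1759. Reached i = s−1 = 1 without hitting −1: 2468 is a Miller–Rabin witness and 2869 is composite.
Base 2810: x_0 = 2810^717 mod 2869 = 596. x_0 is neither 1 nor 2868, so continue squaring. x_1 = 596^2 mod 2869 = 2329. Reached i = s−1 = 1 without hitting −1: 2810 is a Miller–Rabin witness and 2869 is composite.
The smallest witness among the given bases is 7.

7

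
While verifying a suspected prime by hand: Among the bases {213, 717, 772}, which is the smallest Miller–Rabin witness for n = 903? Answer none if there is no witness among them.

213

n − 1 = 902 = 2^1 · 451, so s = 1 and d = 451.
Base 213: x_0 = 213^451 mod 903 = 465. x_0 ∉ {1, 902} and s = 1, so 213 is a Miller–Rabin witness and 903 is composite.
Base 717: x_0 = 717^451 mod 903 = 675. x_0 ∉ {1, 902} and s = 1, so 717 is a Miller–Rabin witness and 903 is composite.
Base 772: x_0 = 772^451 mod 903 = 121. x_0 ∉ {1, 902} and s = 1, so 772 is a Miller–Rabin witness and 903 is composite.
The smallest witness among the given bases is 213.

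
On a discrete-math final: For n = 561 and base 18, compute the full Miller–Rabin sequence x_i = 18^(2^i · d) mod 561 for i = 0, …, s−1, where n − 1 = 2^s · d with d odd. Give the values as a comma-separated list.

120, 375, 375, 375

n − 1 = 560 = 2^4 · 35, so s = 4 and d = 35.
x_0 = 18^35 mod 561 = 120.
x_1 = 120^2 mod 561 = 375.
x_2 = 375^2 mod 561 = 375.
x_3 = 375^2 mod 561 = 375.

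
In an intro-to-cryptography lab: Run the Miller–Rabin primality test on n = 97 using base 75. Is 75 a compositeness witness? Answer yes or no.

n − 1 = 96 = 2^5 · 3, so s = 5 and d = 3.
x_0 = 75^3 mod 97 = 22.
x_0 is neither 1 nor 96, so continue squaring.
x_1 = 22^2 mod 97 = 96.
x_1 ≡ −1, so 75 is not a witness.

no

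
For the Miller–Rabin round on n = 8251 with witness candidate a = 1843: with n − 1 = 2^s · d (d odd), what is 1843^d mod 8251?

n − 1 = 8250 = 2^1 · 4125, so s = 1 and d = 4125.
By repeated squaring, 1843^4125 ≡ 7723 (mod 8251).

7723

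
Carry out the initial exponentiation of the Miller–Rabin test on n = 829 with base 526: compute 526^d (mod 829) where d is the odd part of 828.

828

n − 1 = 828 = 2^2 · 207, so s = 2 and d = 207.
By repeated squaring, 526^207 ≡ 828 (mod 829).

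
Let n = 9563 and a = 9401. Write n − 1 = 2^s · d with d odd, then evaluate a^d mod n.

n − 1 = 9562 = 2^1 · 4781, so s = 1 and d = 4781.
Repeated squaring mod 9563: 9401^1 ≡ 9401, 9401^2 ≡ 7118, 9401^4 ≡ 1150, 9401^8 ≡ 2806, 9401^16 ≡ 3287, 9401^32 ≡ 7742, 9401^64 ≡ 7243, 9401^128 ≡ 7994, 9401^256 ≡ 4070, 9401^512 ≡ 1784, 9401^1024 ≡ 7740, 9401^2048 ≡ 4968, 9401^4096 ≡ 8484.
4781 = 4096 + 512 + 128 + 32 + 8 + 4 + 1, so 9401^4781 ≡ 8484·1784·7994·7742·2806·1150·9401 ≡ 3029 (mod 9563).

3029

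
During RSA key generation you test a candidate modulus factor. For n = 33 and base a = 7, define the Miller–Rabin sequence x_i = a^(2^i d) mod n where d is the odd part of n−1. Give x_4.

n − 1 = 32 = 2^5 · 1, so s = 5 and d = 1.
x_0 = 7^1 mod 33 = 7.
x_1 = 7^2 mod 33 = 16.
x_2 = 16^2 mod 33 = 25.
x_3 = 25^2 mod 33 = 31.
x_4 = 31^2 mod 33 = 4.

4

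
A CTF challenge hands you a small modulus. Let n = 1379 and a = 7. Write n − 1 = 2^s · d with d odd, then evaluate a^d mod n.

n − 1 = 1378 = 2^1 · 689, so s = 1 and d = 689.
7^689 mod 1379 = 343.

343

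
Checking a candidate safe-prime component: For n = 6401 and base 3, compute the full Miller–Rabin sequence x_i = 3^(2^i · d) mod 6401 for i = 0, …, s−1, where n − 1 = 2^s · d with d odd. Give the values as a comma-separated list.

n − 1 = 6400 = 2^8 · 25, so s = 8 and d = 25.
x_0 = 3^25 mod 6401 = 4481.
x_1 = 4481^2 mod 6401 = 5825.
x_2 = 5825^2 mod 6401 = 5325.
x_3 = 5325^2 mod 6401 = 5596.
x_4 = 5596^2 mod 6401 = 1524.
x_5 = 1524^2 mod 6401 = 5414.
x_6 = 5414^2 mod 6401 = 1217.
x_7 = 1217^2 mod 6401 = 2458.

4481, 5825, 5325, 5596, 1524, 5414, 1217, 2458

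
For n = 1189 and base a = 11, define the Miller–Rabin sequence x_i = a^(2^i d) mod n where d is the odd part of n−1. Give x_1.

n − 1 = 1188 = 2^2 · 297, so s = 2 and d = 297.
x_0 = 11^297 mod 1189 = 438.
x_1 = 438^2 mod 1189 = 415.

415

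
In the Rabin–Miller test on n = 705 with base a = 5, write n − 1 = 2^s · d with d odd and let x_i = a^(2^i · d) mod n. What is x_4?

100

n − 1 = 704 = 2^6 · 11, so s = 6 and d = 11.
Repeated squaring mod 705: 5^1 ≡ 5, 5^2 ≡ 25, 5^4 ≡ 625, 5^8 ≡ 55.
11 = 8 + 2 + 1, so 5^11 ≡ 55·25·5 ≡ 530 (mod 705).
x_0 = 530.
x_1 = 530^2 mod 705 = 310.
x_2 = 310^2 mod 705 = 220.
x_3 = 220^2 mod 705 = 460.
x_4 = 460^2 mod 705 = 100.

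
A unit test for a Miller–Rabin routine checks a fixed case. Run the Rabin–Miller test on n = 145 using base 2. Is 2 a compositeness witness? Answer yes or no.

n − 1 = 144 = 2^4 · 9, so s = 4 and d = 9.
x_0 = 2^9 mod 145 = 77.
x_0 is neither 1 nor 144, so continue squaring.
x_1 = 77^2 mod 145 = 129.
x_2 = 129^2 mod 145 = 111.
x_3 = 111^2 mod 145 = 141.
Reached i = s−1 = 3 without hitting −1: 2 is a Miller–Rabin witness and 145 is composite.

yes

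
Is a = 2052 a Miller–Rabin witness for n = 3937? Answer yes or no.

n − 1 = 3936 = 2^5 · 123, so s = 5 and d = 123.
By repeated squaring, 2052^123 ≡ 3936 (mod 3937).
x_0 = 2052^123 mod 3937 = 3936.
x_0 = 3936 ≡ −1, so 2052 is not a witness.

no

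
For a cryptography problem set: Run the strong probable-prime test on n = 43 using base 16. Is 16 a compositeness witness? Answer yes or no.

n − 1 = 42 = 2^1 · 21, so s = 1 and d = 21.
Repeated squaring mod 43: 16^1 ≡ 16, 16^2 ≡ 41, 16^4 ≡ 4, 16^8 ≡ 16, 16^16 ≡ 41.
21 = 16 + 4 + 1, so 16^21 ≡ 41·4·16 ≡ 1 (mod 43).
x_0 = 16^21 mod 43 = 1.
x_0 = 1, so 16 is not a witness.

no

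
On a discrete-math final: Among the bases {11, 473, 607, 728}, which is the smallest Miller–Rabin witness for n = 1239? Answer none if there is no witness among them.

n − 1 = 1238 = 2^1 · 619, so s = 1 and d = 619.
Base 11: x_0 = 11^619 mod 1239 = 347. x_0 ∉ {1, 1238} and s = 1, so 11 is a Miller–Rabin witness and 1239 is composite.
Base 473: x_0 = 473^619 mod 1239 = 473. x_0 ∉ {1, 1238} and s = 1, so 473 is a Miller–Rabin witness and 1239 is composite.
Base 607: x_0 = 607^619 mod 1239 = 838. x_0 ∉ {1, 1238} and s = 1, so 607 is a Miller–Rabin witness and 1239 is composite.
Base 728: x_0 = 728^619 mod 1239 = 938. x_0 ∉ {1, 1238} and s = 1, so 728 is a Miller–Rabin witness and 1239 is composite.
The smallest witness among the given bases is 11.

11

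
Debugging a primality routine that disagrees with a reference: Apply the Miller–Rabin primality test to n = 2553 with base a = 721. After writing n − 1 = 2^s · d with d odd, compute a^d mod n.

967

n − 1 = 2552 = 2^3 · 319, so s = 3 and d = 319.
721^319 mod 2553 = 967.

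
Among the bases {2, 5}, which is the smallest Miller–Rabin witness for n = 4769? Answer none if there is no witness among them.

2

n − 1 = 4768 = 2^5 · 149, so s = 5 and d = 149.
Base 2: x_0 = 2^149 mod 4769 = 1381. x_0 is neither 1 nor 4768, so continue squaring. x_1 = 1381^2 mod 4769 = 4330. x_2 = 4330^2 mod 4769 = 1961. x_3 = 1961^2 mod 4769 = 1707. x_4 = 1707^2 mod 4769 = 4759. Reached i = s−1 = 4 without hitting −1: 2 is a Miller–Rabin witness and 4769 is composite.
Base 5: x_0 = 5^149 mod 4769 = 2460. x_0 is neither 1 nor 4768, so continue squaring. x_1 = 2460^2 mod 4769 = 4508. x_2 = 4508^2 mod 4769 = 1355. x_3 = 1355^2 mod 4769 = 4729. x_4 = 4729^2 mod 4769 = 1600. Reached i = s−1 = 4 without hitting −1: 5 is a Miller–Rabin witness and 4769 is composite.
The smallest witness among the given bases is 2.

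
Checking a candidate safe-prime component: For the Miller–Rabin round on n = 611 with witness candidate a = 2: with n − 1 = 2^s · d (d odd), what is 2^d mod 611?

n − 1 = 610 = 2^1 · 305, so s = 1 and d = 305.
2^305 mod 611 = 487.

487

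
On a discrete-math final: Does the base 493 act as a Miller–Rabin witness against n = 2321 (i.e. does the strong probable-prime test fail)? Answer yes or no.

no

n − 1 = 2320 = 2^4 · 145, so s = 4 and d = 145.
Repeated squaring mod 2321: 493^1 ≡ 493, 493^2 ≡ 1665, 493^4 ≡ 951, 493^8 ≡ 1532, 493^16 ≡ 493, 493^32 ≡ 1665, 493^64 ≡ 951, 493^128 ≡ 1532.
145 = 128 + 16 + 1, so 493^145 ≡ 1532·493·493 ≡ 1 (mod 2321).
x_0 = 493^145 mod 2321 = 1.
x_0 = 1, so 493 is not a witness.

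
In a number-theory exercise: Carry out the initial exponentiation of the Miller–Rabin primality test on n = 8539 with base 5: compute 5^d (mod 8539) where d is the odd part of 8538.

1

n − 1 = 8538 = 2^1 · 4269, so s = 1 and d = 4269.
Repeated squaring mod 8539: 5^1 ≡ 5, 5^2 ≡ 25, 5^4 ≡ 625, 5^8 ≡ 6370, 5^16 ≡ 8111, 5^32 ≡ 3865, 5^64 ≡ 3514, 5^128 ≡ 802, 5^256 ≡ 2779, 5^512 ≡ 3585, 5^1024 ≡ 1030, 5^2048 ≡ 2064, 5^4096 ≡ 7674.
4269 = 4096 + 128 + 32 + 8 + 4 + 1, so 5^4269 ≡ 7674·802·3865·6370·625·5 ≡ 1 (mod 8539).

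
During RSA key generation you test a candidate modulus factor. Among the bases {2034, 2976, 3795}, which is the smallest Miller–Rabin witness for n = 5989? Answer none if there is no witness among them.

n − 1 = 5988 = 2^2 · 1497, so s = 2 and d = 1497.
Base 2034: x_0 = 2034^1497 mod 5989 = 1356. x_0 is neither 1 nor 5988, so continue squaring. x_1 = 1356^2 mod 5989 = 113. Reached i = s−1 = 1 without hitting −1: 2034 is a Miller–Rabin witness and 5989 is composite.
Base 2976: x_0 = 2976^1497 mod 5989 = 1867. x_0 is neither 1 nor 5988, so continue squaring. x_1 = 1867^2 mod 5989 = 91. Reached i = s−1 = 1 without hitting −1: 2976 is a Miller–Rabin witness and 5989 is composite.
Base 3795: x_0 = 3795^1497 mod 5989 = 1027. x_0 is neither 1 nor 5988, so continue squaring. x_1 = 1027^2 mod 5989 = 665. Reached i = s−1 = 1 without hitting −1: 3795 is a Miller–Rabin witness and 5989 is composite.
The smallest witness among the given bases is 2034.

2034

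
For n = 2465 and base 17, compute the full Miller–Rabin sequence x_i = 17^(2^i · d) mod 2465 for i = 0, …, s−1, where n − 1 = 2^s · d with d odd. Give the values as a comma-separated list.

17, 289, 2176, 2176, 2176

n − 1 = 2464 = 2^5 · 77, so s = 5 and d = 77.
x_0 = 17^77 mod 2465 = 17.
x_1 = 17^2 mod 2465 = 289.
x_2 = 289^2 mod 2465 = 2176.
x_3 = 2176^2 mod 2465 = 2176.
x_4 = 2176^2 mod 2465 = 2176.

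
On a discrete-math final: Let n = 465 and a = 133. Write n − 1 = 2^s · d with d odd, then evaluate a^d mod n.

193

n − 1 = 464 = 2^4 · 29, so s = 4 and d = 29.
133^29 mod 465 = 193.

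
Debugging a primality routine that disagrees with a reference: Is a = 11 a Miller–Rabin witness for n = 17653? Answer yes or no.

n − 1 = 17652 = 2^2 · 4413, so s = 2 and d = 4413.
x_0 = 11^4413 mod 17653 = 3998.
x_0 is neither 1 nor 17652, so continue squaring.
x_1 = 3998^2 mod 17653 = 8039.
Reached i = s−1 = 1 without hitting −1: 11 is a Miller–Rabin witness and 17653 is composite.

yes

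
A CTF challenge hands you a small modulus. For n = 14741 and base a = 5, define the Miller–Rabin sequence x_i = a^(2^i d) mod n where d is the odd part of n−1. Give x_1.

1

n − 1 = 14740 = 2^2 · 3685, so s = 2 and d = 3685.
x_0 = 5^3685 mod 14741 = 1.
x_1 = 1^2 mod 14741 = 1.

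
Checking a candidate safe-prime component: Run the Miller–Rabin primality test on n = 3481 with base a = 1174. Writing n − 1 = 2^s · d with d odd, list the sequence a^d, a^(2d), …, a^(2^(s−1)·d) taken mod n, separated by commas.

532, 1063, 2125

n − 1 = 3480 = 2^3 · 435, so s = 3 and d = 435.
x_0 = 1174^435 mod 3481 = 532.
x_1 = 532^2 mod 3481 = 1063.
x_2 = 1063^2 mod 3481 = 2125.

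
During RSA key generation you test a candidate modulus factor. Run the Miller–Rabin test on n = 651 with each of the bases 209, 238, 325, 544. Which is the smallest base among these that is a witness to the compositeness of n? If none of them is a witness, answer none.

n − 1 = 650 = 2^1 · 325, so s = 1 and d = 325.
Base 209: x_0 = 209^325 mod 651 = 650. x_0 = 650 ≡ −1, so 209 is not a witness.
Base 238: x_0 = 238^325 mod 651 = 553. x_0 ∉ {1, 650} and s = 1, so 238 is a Miller–Rabin witness and 651 is composite.
Base 325: x_0 = 325^325 mod 651 = 619. x_0 ∉ {1, 650} and s = 1, so 325 is a Miller–Rabin witness and 651 is composite.
Base 544: x_0 = 544^325 mod 651 = 502. x_0 ∉ {1, 650} and s = 1, so 544 is a Miller–Rabin witness and 651 is composite.
The smallest witness among the given bases is 238.

238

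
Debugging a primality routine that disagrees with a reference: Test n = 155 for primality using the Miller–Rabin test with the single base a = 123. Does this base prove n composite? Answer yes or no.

yes

n − 1 = 154 = 2^1 · 77, so s = 1 and d = 77.
x_0 = 123^77 mod 155 = 123.
x_0 ∉ {1, 154} and s = 1, so 123 is a Miller–Rabin witness and 155 is composite.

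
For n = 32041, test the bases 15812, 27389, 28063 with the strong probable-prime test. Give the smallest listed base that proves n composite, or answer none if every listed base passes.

n − 1 = 32040 = 2^3 · 4005, so s = 3 and d = 4005.
Base 15812: x_0 = 15812^4005 mod 32041 = 1. x_0 = 1, so 15812 is not a witness.
Base 27389: x_0 = 27389^4005 mod 32041 = 18615. x_0 is neither 1 nor 32040, so continue squaring. x_1 = 18615^2 mod 32041 = 26851. x_2 = 26851^2 mod 32041 = 21660. Reached i = s−1 = 2 without hitting −1: 27389 is a Miller–Rabin witness and 32041 is composite.
Base 28063: x_0 = 28063^4005 mod 32041 = 10741. x_0 is neither 1 nor 32040, so continue squaring. x_1 = 10741^2 mod 32041 = 21481. x_2 = 21481^2 mod 32041 = 10920. Reached i = s−1 = 2 without hitting −1: 28063 is a Miller–Rabin witness and 32041 is composite.
The smallest witness among the given bases is 27389.

27389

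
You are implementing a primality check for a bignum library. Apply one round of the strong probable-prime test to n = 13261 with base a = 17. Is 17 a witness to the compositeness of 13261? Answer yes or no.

n − 1 = 13260 = 2^2 · 3315, so s = 2 and d = 3315.
x_0 = 17^3315 mod 13261 = 12469.
x_0 is neither 1 nor 13260, so continue squaring.
x_1 = 12469^2 mod 13261 = 3997.
Reached i = s−1 = 1 without hitting −1: 17 is a Miller–Rabin witness and 13261 is composite.

yes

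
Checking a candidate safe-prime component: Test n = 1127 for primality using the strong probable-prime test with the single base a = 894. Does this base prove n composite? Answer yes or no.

n − 1 = 1126 = 2^1 · 563, so s = 1 and d = 563.
By repeated squaring, 894^563 ≡ 773 (mod 1127).
x_0 = 894^563 mod 1127 = 773.
x_0 ∉ {1, 1126} and s = 1, so 894 is a Miller–Rabin witness and 1127 is composite.

yes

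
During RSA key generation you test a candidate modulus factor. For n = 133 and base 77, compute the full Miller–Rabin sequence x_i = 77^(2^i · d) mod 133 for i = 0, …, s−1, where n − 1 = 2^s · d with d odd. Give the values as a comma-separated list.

77, 77

n − 1 = 132 = 2^2 · 33, so s = 2 and d = 33.
x_0 = 77^33 mod 133 = 77.
x_1 = 77^2 mod 133 = 77.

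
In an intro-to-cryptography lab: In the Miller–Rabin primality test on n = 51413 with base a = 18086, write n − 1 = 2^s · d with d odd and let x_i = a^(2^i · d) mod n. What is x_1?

n − 1 = 51412 = 2^2 · 12853, so s = 2 and d = 12853.
x_0 = 18086^12853 mod 51413 = 38433.
x_1 = 38433^2 mod 51413 = 51412.

51412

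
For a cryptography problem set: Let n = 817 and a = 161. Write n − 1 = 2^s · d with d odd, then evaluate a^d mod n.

524

n − 1 = 816 = 2^4 · 51, so s = 4 and d = 51.
161^51 mod 817 = 524.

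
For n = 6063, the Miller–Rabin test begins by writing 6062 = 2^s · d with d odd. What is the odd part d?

3031

Halving: 6062 → 3031; 3031 is odd.
So 6062 = 2^1 · 3031.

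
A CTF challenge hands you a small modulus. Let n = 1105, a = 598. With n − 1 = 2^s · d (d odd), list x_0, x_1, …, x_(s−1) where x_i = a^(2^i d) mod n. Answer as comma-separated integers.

923, 1079, 676, 611

n − 1 = 1104 = 2^4 · 69, so s = 4 and d = 69.
x_0 = 598^69 mod 1105 = 923.
x_1 = 923^2 mod 1105 = 1079.
x_2 = 1079^2 mod 1105 = 676.
x_3 = 676^2 mod 1105 = 611.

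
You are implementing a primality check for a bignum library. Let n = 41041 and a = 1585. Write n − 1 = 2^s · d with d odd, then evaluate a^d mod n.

n − 1 = 41040 = 2^4 · 2565, so s = 4 and d = 2565.
1585^2565 mod 41041 = 28755.

28755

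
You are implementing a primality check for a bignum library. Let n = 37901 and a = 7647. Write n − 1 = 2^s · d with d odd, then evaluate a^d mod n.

n − 1 = 37900 = 2^2 · 9475, so s = 2 and d = 9475.
7647^9475 mod 37901 = 17181.

17181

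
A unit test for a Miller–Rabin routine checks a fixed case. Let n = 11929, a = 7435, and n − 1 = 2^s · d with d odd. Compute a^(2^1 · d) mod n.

n − 1 = 11928 = 2^3 · 1491, so s = 3 and d = 1491.
x_0 = 7435^1491 mod 11929 = 11599.
x_1 = 11599^2 mod 11929 = 1539.

1539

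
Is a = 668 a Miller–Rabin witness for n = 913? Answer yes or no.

yes

n − 1 = 912 = 2^4 · 57, so s = 4 and d = 57.
x_0 = 668^57 mod 913 = 409.
x_0 is neither 1 nor 912, so continue squaring.
x_1 = 409^2 mod 913 = 202.
x_2 = 202^2 mod 913 = 632.
x_3 = 632^2 mod 913 = 443.
Reached i = s−1 = 3 without hitting −1: 668 is a Miller–Rabin witness and 913 is composite.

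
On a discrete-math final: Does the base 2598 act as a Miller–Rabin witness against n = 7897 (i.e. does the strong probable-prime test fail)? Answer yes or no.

yes

n − 1 = 7896 = 2^3 · 987, so s = 3 and d = 987.
x_0 = 2598^987 mod 7897 = 902.
x_0 is neither 1 nor 7896, so continue squaring.
x_1 = 902^2 mod 7897 = 213.
x_2 = 213^2 mod 7897 = 5884.
Reached i = s−1 = 2 without hitting −1: 2598 is a Miller–Rabin witness and 7897 is composite.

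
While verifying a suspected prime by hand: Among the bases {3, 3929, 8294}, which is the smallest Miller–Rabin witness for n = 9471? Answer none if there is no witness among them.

n − 1 = 9470 = 2^1 · 4735, so s = 1 and d = 4735.
Base 3: x_0 = 3^4735 mod 9471 = 3048. x_0 ∉ {1, 9470} and s = 1, so 3 is a Miller–Rabin witness and 9471 is composite.
Base 3929: x_0 = 3929^4735 mod 9471 = 1913. x_0 ∉ {1, 9470} and s = 1, so 3929 is a Miller–Rabin witness and 9471 is composite.
Base 8294: x_0 = 8294^4735 mod 9471 = 8063. x_0 ∉ {1, 9470} and s = 1, so 8294 is a Miller–Rabin witness and 9471 is composite.
The smallest witness among the given bases is 3.

3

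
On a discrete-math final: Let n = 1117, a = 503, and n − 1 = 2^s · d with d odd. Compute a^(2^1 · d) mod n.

1116

n − 1 = 1116 = 2^2 · 279, so s = 2 and d = 279.
x_0 = 503^279 mod 1117 = 903.
x_1 = 903^2 mod 1117 = 1116.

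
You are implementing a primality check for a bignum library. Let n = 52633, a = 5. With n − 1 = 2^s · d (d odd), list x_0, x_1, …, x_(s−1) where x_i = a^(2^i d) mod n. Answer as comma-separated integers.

n − 1 = 52632 = 2^3 · 6579, so s = 3 and d = 6579.
x_0 = 5^6579 mod 52633 = 36770.
x_1 = 36770^2 mod 52633 = 49029.
x_2 = 49029^2 mod 52633 = 41098.

36770, 49029, 41098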